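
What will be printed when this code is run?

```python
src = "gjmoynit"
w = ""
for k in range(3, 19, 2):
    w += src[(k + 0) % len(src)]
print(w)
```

ontjontj

k=3: add src[3]='o' → 'o'
k=5: add src[5]='n' → 'on'
k=7: add src[7]='t' → 'ont'
k=9: add src[1]='j' → 'ontj'
k=11: add src[3]='o' → 'ontjo'
k=13: add src[5]='n' → 'ontjon'
k=15: add src[7]='t' → 'ontjont'
k=17: add src[1]='j' → 'ontjontj'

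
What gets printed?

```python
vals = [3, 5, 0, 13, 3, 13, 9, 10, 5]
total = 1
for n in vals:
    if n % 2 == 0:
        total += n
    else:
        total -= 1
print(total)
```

4

n=3: not even, total = 1-1 = 0
n=5: not even, total = 0-1 = -1
n=0: even, total = (-1)+0 = -1
n=13: not even, total = (-1)-1 = -2
n=3: not even, total = (-2)-1 = -3
n=13: not even, total = (-3)-1 = -4
n=9: not even, total = (-4)-1 = -5
n=10: even, total = (-5)+10 = 5
n=5: not even, total = 5-1 = 4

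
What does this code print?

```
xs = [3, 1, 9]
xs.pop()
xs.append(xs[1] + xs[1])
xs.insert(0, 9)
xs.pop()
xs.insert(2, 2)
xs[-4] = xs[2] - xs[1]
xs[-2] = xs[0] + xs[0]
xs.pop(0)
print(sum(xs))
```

2

pop() removes 9 → [3, 1]
append xs[1]+xs[1] = 1+1 = 2 → [3, 1, 2]
insert 9 at 0 → [9, 3, 1, 2]
pop() removes 2 → [9, 3, 1]
insert 2 at 2 → [9, 3, 2, 1]
xs[-4] = xs[2]-xs[1] = 2-3 = -1 → [-1, 3, 2, 1]
xs[-2] = xs[0]+xs[0] = (-1)+(-1) = -2 → [-1, 3, -2, 1]
pop(0) removes -1 → [3, -2, 1]
sum = 2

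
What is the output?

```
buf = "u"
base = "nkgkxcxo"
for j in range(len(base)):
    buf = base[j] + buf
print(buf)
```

oxcxkgknu

j=0: prepend 'n' → 'nu'
j=1: prepend 'k' → 'knu'
j=2: prepend 'g' → 'gknu'
j=3: prepend 'k' → 'kgknu'
j=4: prepend 'x' → 'xkgknu'
j=5: prepend 'c' → 'cxkgknu'
j=6: prepend 'x' → 'xcxkgknu'
j=7: prepend 'o' → 'oxcxkgknu'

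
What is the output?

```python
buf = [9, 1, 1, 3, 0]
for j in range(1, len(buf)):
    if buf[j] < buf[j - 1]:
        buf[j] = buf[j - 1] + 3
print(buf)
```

[9, 12, 15, 18, 21]

j=1: 1<9, buf[1] = 9+3 = 12 → [9, 12, 1, 3, 0]
j=2: 1<12, buf[2] = 12+3 = 15 → [9, 12, 15, 3, 0]
j=3: 3<15, buf[3] = 15+3 = 18 → [9, 12, 15, 18, 0]
j=4: 0<18, buf[4] = 18+3 = 21 → [9, 12, 15, 18, 21]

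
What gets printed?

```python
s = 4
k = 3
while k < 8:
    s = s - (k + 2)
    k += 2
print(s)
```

k=3: s = 4-5 = -1
k=5: s = (-1)-7 = -8
k=7: s = (-8)-9 = -17

-17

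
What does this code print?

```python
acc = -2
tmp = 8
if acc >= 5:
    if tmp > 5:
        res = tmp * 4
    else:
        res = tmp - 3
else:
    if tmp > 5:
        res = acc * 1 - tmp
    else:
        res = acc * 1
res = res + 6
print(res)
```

-4

acc=-2, tmp=8
acc >= 5 is False; tmp > 5 is True
→ res = acc * 1 - tmp = -10
res = (-10)+6 = -4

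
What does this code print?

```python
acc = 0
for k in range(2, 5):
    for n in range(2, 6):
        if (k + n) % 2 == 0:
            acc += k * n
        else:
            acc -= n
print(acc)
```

k=2,n=2: even sum, acc = 0+4 = 4
k=2,n=3: odd sum, acc = 4-3 = 1
k=2,n=4: even sum, acc = 1+8 = 9
k=2,n=5: odd sum, acc = 9-5 = 4
k=3,n=2: odd sum, acc = 4-2 = 2
k=3,n=3: even sum, acc = 2+9 = 11
k=3,n=4: odd sum, acc = 11-4 = 7
k=3,n=5: even sum, acc = 7+15 = 22
k=4,n=2: even sum, acc = 22+8 = 30
k=4,n=3: odd sum, acc = 30-3 = 27
k=4,n=4: even sum, acc = 27+16 = 43
k=4,n=5: odd sum, acc = 43-5 = 38

38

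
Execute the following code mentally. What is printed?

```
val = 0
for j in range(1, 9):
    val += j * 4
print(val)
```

j=1: val = 0+1*4 = 4
j=2: val = 4+2*4 = 12
j=3: val = 12+3*4 = 24
j=4: val = 24+4*4 = 40
j=5: val = 40+5*4 = 60
j=6: val = 60+6*4 = 84
j=7: val = 84+7*4 = 112
j=8: val = 112+8*4 = 144

144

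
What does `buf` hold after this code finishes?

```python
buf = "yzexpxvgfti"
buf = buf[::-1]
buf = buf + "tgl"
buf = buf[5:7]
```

reverse → 'itfgvxpxezy'
+ 'tgl' → 'itfgvxpxezytgl'
slice [5:7] → 'xp'

'xp'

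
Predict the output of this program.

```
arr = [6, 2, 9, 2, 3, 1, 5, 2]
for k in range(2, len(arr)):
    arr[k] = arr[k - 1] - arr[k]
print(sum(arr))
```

-71

k=2: arr[2] = 2-9 = -7 → [6, 2, -7, 2, 3, 1, 5, 2]
k=3: arr[3] = (-7)-2 = -9 → [6, 2, -7, -9, 3, 1, 5, 2]
k=4: arr[4] = (-9)-3 = -12 → [6, 2, -7, -9, -12, 1, 5, 2]
k=5: arr[5] = (-12)-1 = -13 → [6, 2, -7, -9, -12, -13, 5, 2]
k=6: arr[6] = (-13)-5 = -18 → [6, 2, -7, -9, -12, -13, -18, 2]
k=7: arr[7] = (-18)-2 = -20 → [6, 2, -7, -9, -12, -13, -18, -20]
sum = -71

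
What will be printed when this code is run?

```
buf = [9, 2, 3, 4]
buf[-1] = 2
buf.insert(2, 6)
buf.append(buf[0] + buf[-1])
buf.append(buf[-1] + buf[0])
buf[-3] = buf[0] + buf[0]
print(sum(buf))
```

69

buf[-1] = 2 → [9, 2, 3, 2]
insert 6 at 2 → [9, 2, 6, 3, 2]
append buf[0]+buf[-1] = 9+2 = 11 → [9, 2, 6, 3, 2, 11]
append buf[-1]+buf[0] = 11+9 = 20 → [9, 2, 6, 3, 2, 11, 20]
buf[-3] = buf[0]+buf[0] = 9+9 = 18 → [9, 2, 6, 3, 18, 11, 20]
sum = 69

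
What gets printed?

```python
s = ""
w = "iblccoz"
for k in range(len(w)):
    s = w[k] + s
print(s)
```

zocclbi

k=0: prepend 'i' → 'i'
k=1: prepend 'b' → 'bi'
k=2: prepend 'l' → 'lbi'
k=3: prepend 'c' → 'clbi'
k=4: prepend 'c' → 'cclbi'
k=5: prepend 'o' → 'occlbi'
k=6: prepend 'z' → 'zocclbi'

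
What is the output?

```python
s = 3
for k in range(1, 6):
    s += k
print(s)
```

k=1: s = 3+1 = 4
k=2: s = 4+2 = 6
k=3: s = 6+3 = 9
k=4: s = 9+4 = 13
k=5: s = 13+5 = 18

18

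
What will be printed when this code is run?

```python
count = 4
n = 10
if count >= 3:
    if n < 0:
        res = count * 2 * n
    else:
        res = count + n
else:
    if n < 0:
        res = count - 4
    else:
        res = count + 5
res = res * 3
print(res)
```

count=4, n=10
count >= 3 is True; n < 0 is False
→ res = count + n = 14
res = 14*3 = 42

42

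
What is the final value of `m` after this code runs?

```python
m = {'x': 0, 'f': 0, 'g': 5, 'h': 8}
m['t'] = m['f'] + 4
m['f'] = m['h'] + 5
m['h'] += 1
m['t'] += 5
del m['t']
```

m['t'] = m['f']+4 = 4 → {'x': 0, 'f': 0, 'g': 5, 'h': 8, 't': 4}
m['f'] = m['h']+5 = 13 → {'x': 0, 'f': 13, 'g': 5, 'h': 8, 't': 4}
m['h'] = 8+1 = 9 → {'x': 0, 'f': 13, 'g': 5, 'h': 9, 't': 4}
m['t'] = 4+5 = 9 → {'x': 0, 'f': 13, 'g': 5, 'h': 9, 't': 9}
del 't' → {'x': 0, 'f': 13, 'g': 5, 'h': 9}

{'x': 0, 'f': 13, 'g': 5, 'h': 9}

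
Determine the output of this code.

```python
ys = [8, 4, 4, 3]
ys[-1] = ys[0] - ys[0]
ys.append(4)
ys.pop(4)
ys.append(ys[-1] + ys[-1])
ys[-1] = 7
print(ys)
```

ys[-1] = ys[0]-ys[0] = 8-8 = 0 → [8, 4, 4, 0]
append 4 → [8, 4, 4, 0, 4]
pop(4) removes 4 → [8, 4, 4, 0]
append ys[-1]+ys[-1] = 0+0 = 0 → [8, 4, 4, 0, 0]
ys[-1] = 7 → [8, 4, 4, 0, 7]

[8, 4, 4, 0, 7]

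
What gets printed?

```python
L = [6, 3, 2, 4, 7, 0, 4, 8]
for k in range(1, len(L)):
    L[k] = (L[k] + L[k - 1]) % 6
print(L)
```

[6, 3, 5, 3, 4, 4, 2, 4]

k=1: L[1] = (3+6)%6 = 3 → [6, 3, 2, 4, 7, 0, 4, 8]
k=2: L[2] = (2+3)%6 = 5 → [6, 3, 5, 4, 7, 0, 4, 8]
k=3: L[3] = (4+5)%6 = 3 → [6, 3, 5, 3, 7, 0, 4, 8]
k=4: L[4] = (7+3)%6 = 4 → [6, 3, 5, 3, 4, 0, 4, 8]
k=5: L[5] = (0+4)%6 = 4 → [6, 3, 5, 3, 4, 4, 4, 8]
k=6: L[6] = (4+4)%6 = 2 → [6, 3, 5, 3, 4, 4, 2, 8]
k=7: L[7] = (8+2)%6 = 4 → [6, 3, 5, 3, 4, 4, 2, 4]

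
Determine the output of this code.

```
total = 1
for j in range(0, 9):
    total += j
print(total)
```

37

j=0: total = 1+0 = 1
j=1: total = 1+1 = 2
j=2: total = 2+2 = 4
j=3: total = 4+3 = 7
j=4: total = 7+4 = 11
j=5: total = 11+5 = 16
j=6: total = 16+6 = 22
j=7: total = 22+7 = 29
j=8: total = 29+8 = 37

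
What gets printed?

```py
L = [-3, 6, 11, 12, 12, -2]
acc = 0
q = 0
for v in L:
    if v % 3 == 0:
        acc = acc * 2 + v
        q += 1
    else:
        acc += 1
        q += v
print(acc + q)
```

v=-3: %3==0, acc = 0*2+(-3) = -3; q=1
v=6: %3==0, acc = (-3)*2+6 = 0; q=2
v=11: not %3==0, acc = 0+1 = 1; q=13
v=12: %3==0, acc = 1*2+12 = 14; q=14
v=12: %3==0, acc = 14*2+12 = 40; q=15
v=-2: not %3==0, acc = 40+1 = 41; q=13
acc+q = 41+13 = 54

54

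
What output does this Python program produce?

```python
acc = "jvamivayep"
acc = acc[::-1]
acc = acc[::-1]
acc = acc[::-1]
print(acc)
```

reverse → 'peyavimavj'
reverse → 'jvamivayep'
reverse → 'peyavimavj'

peyavimavj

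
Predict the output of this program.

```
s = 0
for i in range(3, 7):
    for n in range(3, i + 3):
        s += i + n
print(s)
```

i=3,n=3: s = 0+6 = 6
i=3,n=4: s = 6+7 = 13
i=3,n=5: s = 13+8 = 21
i=4,n=3: s = 21+7 = 28
i=4,n=4: s = 28+8 = 36
i=4,n=5: s = 36+9 = 45
i=4,n=6: s = 45+10 = 55
i=5,n=3: s = 55+8 = 63
i=5,n=4: s = 63+9 = 72
i=5,n=5: s = 72+10 = 82
i=5,n=6: s = 82+11 = 93
i=5,n=7: s = 93+12 = 105
i=6,n=3: s = 105+9 = 114
i=6,n=4: s = 114+10 = 124
i=6,n=5: s = 124+11 = 135
i=6,n=6: s = 135+12 = 147
i=6,n=7: s = 147+13 = 160
i=6,n=8: s = 160+14 = 174

174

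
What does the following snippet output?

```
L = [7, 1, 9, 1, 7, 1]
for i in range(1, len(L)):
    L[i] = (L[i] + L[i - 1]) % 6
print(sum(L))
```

17

i=1: L[1] = (1+7)%6 = 2 → [7, 2, 9, 1, 7, 1]
i=2: L[2] = (9+2)%6 = 5 → [7, 2, 5, 1, 7, 1]
i=3: L[3] = (1+5)%6 = 0 → [7, 2, 5, 0, 7, 1]
i=4: L[4] = (7+0)%6 = 1 → [7, 2, 5, 0, 1, 1]
i=5: L[5] = (1+1)%6 = 2 → [7, 2, 5, 0, 1, 2]
sum = 17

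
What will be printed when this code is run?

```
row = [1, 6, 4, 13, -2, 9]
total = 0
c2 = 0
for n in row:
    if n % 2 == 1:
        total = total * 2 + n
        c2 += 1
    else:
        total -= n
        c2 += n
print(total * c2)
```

n=1: odd, total = 0*2+1 = 1; c2=1
n=6: not odd, total = 1-6 = -5; c2=7
n=4: not odd, total = (-5)-4 = -9; c2=11
n=13: odd, total = (-9)*2+13 = -5; c2=12
n=-2: not odd, total = (-5)-(-2) = -3; c2=10
n=9: odd, total = (-3)*2+9 = 3; c2=11
total*c2 = 3*11 = 33

33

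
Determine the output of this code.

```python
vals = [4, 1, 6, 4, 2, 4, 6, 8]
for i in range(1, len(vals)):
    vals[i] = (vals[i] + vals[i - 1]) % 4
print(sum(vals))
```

19

i=1: vals[1] = (1+4)%4 = 1 → [4, 1, 6, 4, 2, 4, 6, 8]
i=2: vals[2] = (6+1)%4 = 3 → [4, 1, 3, 4, 2, 4, 6, 8]
i=3: vals[3] = (4+3)%4 = 3 → [4, 1, 3, 3, 2, 4, 6, 8]
i=4: vals[4] = (2+3)%4 = 1 → [4, 1, 3, 3, 1, 4, 6, 8]
i=5: vals[5] = (4+1)%4 = 1 → [4, 1, 3, 3, 1, 1, 6, 8]
i=6: vals[6] = (6+1)%4 = 3 → [4, 1, 3, 3, 1, 1, 3, 8]
i=7: vals[7] = (8+3)%4 = 3 → [4, 1, 3, 3, 1, 1, 3, 3]
sum = 19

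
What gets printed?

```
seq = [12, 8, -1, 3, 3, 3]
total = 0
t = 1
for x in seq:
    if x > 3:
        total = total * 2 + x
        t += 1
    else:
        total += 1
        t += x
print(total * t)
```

x=12: >3, total = 0*2+12 = 12; t=2
x=8: >3, total = 12*2+8 = 32; t=3
x=-1: not >3, total = 32+1 = 33; t=2
x=3: not >3, total = 33+1 = 34; t=5
x=3: not >3, total = 34+1 = 35; t=8
x=3: not >3, total = 35+1 = 36; t=11
total*t = 36*11 = 396

396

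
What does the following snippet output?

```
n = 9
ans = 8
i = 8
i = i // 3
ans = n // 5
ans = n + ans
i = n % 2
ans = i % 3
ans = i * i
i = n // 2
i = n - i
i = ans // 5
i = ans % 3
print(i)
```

1

i = 8//3 = 2
ans = 9//5 = 1
ans = 9+1 = 10
i = 9%2 = 1
ans = 1%3 = 1
ans = 1*1 = 1
i = 9//2 = 4
i = 9-4 = 5
i = 1//5 = 0
i = 1%3 = 1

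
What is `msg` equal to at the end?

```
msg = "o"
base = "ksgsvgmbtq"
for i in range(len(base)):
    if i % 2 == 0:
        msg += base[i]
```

'okgvmt'

i=0: add 'k' → 'ok'
i=1: skip
i=2: add 'g' → 'okg'
i=3: skip
i=4: add 'v' → 'okgv'
i=5: skip
i=6: add 'm' → 'okgvm'
i=7: skip
i=8: add 't' → 'okgvmt'
i=9: skip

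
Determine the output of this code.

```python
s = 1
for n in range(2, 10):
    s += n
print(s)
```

n=2: s = 1+2 = 3
n=3: s = 3+3 = 6
n=4: s = 6+4 = 10
n=5: s = 10+5 = 15
n=6: s = 15+6 = 21
n=7: s = 21+7 = 28
n=8: s = 28+8 = 36
n=9: s = 36+9 = 45

45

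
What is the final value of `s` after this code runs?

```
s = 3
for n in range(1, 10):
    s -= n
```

-42

n=1: s = 3-1 = 2
n=2: s = 2-2 = 0
n=3: s = 0-3 = -3
n=4: s = (-3)-4 = -7
n=5: s = (-7)-5 = -12
n=6: s = (-12)-6 = -18
n=7: s = (-18)-7 = -25
n=8: s = (-25)-8 = -33
n=9: s = (-33)-9 = -42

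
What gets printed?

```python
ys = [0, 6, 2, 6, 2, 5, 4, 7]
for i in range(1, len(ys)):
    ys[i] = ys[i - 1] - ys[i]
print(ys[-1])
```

-32

i=1: ys[1] = 0-6 = -6 → [0, -6, 2, 6, 2, 5, 4, 7]
i=2: ys[2] = (-6)-2 = -8 → [0, -6, -8, 6, 2, 5, 4, 7]
i=3: ys[3] = (-8)-6 = -14 → [0, -6, -8, -14, 2, 5, 4, 7]
i=4: ys[4] = (-14)-2 = -16 → [0, -6, -8, -14, -16, 5, 4, 7]
i=5: ys[5] = (-16)-5 = -21 → [0, -6, -8, -14, -16, -21, 4, 7]
i=6: ys[6] = (-21)-4 = -25 → [0, -6, -8, -14, -16, -21, -25, 7]
i=7: ys[7] = (-25)-7 = -32 → [0, -6, -8, -14, -16, -21, -25, -32]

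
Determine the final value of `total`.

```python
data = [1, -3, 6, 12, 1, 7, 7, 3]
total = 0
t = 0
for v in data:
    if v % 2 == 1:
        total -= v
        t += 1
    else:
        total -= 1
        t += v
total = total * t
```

v=1: odd, total = 0-1 = -1; t=1
v=-3: odd, total = (-1)-(-3) = 2; t=2
v=6: not odd, total = 2-1 = 1; t=8
v=12: not odd, total = 1-1 = 0; t=20
v=1: odd, total = 0-1 = -1; t=21
v=7: odd, total = (-1)-7 = -8; t=22
v=7: odd, total = (-8)-7 = -15; t=23
v=3: odd, total = (-15)-3 = -18; t=24
total*t = (-18)*24 = -432

-432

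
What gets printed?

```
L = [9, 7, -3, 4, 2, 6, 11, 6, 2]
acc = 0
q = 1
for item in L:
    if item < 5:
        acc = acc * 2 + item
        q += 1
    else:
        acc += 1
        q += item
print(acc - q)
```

item=9: not <5, acc = 0+1 = 1; q=10
item=7: not <5, acc = 1+1 = 2; q=17
item=-3: <5, acc = 2*2+(-3) = 1; q=18
item=4: <5, acc = 1*2+4 = 6; q=19
item=2: <5, acc = 6*2+2 = 14; q=20
item=6: not <5, acc = 14+1 = 15; q=26
item=11: not <5, acc = 15+1 = 16; q=37
item=6: not <5, acc = 16+1 = 17; q=43
item=2: <5, acc = 17*2+2 = 36; q=44
acc-q = 36-44 = -8

-8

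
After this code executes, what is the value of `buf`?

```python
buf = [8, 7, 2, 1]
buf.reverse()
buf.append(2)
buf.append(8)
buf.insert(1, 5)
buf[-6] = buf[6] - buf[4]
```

[1, 0, 2, 7, 8, 2, 8]

reverse → [1, 2, 7, 8]
append 2 → [1, 2, 7, 8, 2]
append 8 → [1, 2, 7, 8, 2, 8]
insert 5 at 1 → [1, 5, 2, 7, 8, 2, 8]
buf[-6] = buf[6]-buf[4] = 8-8 = 0 → [1, 0, 2, 7, 8, 2, 8]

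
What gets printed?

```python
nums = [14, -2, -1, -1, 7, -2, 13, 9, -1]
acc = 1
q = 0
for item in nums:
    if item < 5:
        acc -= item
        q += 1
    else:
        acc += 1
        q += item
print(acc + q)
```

60

item=14: not <5, acc = 1+1 = 2; q=14
item=-2: <5, acc = 2-(-2) = 4; q=15
item=-1: <5, acc = 4-(-1) = 5; q=16
item=-1: <5, acc = 5-(-1) = 6; q=17
item=7: not <5, acc = 6+1 = 7; q=24
item=-2: <5, acc = 7-(-2) = 9; q=25
item=13: not <5, acc = 9+1 = 10; q=38
item=9: not <5, acc = 10+1 = 11; q=47
item=-1: <5, acc = 11-(-1) = 12; q=48
acc+q = 12+48 = 60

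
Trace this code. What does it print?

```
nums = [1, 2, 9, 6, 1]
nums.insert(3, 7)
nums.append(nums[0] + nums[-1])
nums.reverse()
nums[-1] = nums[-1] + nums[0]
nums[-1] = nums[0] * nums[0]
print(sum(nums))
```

31

insert 7 at 3 → [1, 2, 9, 7, 6, 1]
append nums[0]+nums[-1] = 1+1 = 2 → [1, 2, 9, 7, 6, 1, 2]
reverse → [2, 1, 6, 7, 9, 2, 1]
nums[-1] = nums[-1]+nums[0] = 1+2 = 3 → [2, 1, 6, 7, 9, 2, 3]
nums[-1] = nums[0]*nums[0] = 2*2 = 4 → [2, 1, 6, 7, 9, 2, 4]
sum = 31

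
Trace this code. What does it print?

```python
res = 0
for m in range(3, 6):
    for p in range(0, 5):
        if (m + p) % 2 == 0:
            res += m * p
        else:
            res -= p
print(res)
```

40

m=3,p=0: odd sum, res = 0-0 = 0
m=3,p=1: even sum, res = 0+3 = 3
m=3,p=2: odd sum, res = 3-2 = 1
m=3,p=3: even sum, res = 1+9 = 10
m=3,p=4: odd sum, res = 10-4 = 6
m=4,p=0: even sum, res = 6+0 = 6
m=4,p=1: odd sum, res = 6-1 = 5
m=4,p=2: even sum, res = 5+8 = 13
m=4,p=3: odd sum, res = 13-3 = 10
m=4,p=4: even sum, res = 10+16 = 26
m=5,p=0: odd sum, res = 26-0 = 26
m=5,p=1: even sum, res = 26+5 = 31
m=5,p=2: odd sum, res = 31-2 = 29
m=5,p=3: even sum, res = 29+15 = 44
m=5,p=4: odd sum, res = 44-4 = 40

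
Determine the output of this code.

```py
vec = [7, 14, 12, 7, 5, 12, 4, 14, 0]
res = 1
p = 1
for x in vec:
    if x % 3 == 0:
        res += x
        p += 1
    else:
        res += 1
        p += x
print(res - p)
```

-24

x=7: not %3==0, res = 1+1 = 2; p=8
x=14: not %3==0, res = 2+1 = 3; p=22
x=12: %3==0, res = 3+12 = 15; p=23
x=7: not %3==0, res = 15+1 = 16; p=30
x=5: not %3==0, res = 16+1 = 17; p=35
x=12: %3==0, res = 17+12 = 29; p=36
x=4: not %3==0, res = 29+1 = 30; p=40
x=14: not %3==0, res = 30+1 = 31; p=54
x=0: %3==0, res = 31+0 = 31; p=55
res-p = 31-55 = -24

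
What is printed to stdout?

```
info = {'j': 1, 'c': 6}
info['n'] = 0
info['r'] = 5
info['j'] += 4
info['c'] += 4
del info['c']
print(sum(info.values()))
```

info['n'] = 0 → {'j': 1, 'c': 6, 'n': 0}
info['r'] = 5 → {'j': 1, 'c': 6, 'n': 0, 'r': 5}
info['j'] = 1+4 = 5 → {'j': 5, 'c': 6, 'n': 0, 'r': 5}
info['c'] = 6+4 = 10 → {'j': 5, 'c': 10, 'n': 0, 'r': 5}
del 'c' → {'j': 5, 'n': 0, 'r': 5}
sum of values = 10

10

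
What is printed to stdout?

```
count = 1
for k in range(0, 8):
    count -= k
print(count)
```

k=0: count = 1-0 = 1
k=1: count = 1-1 = 0
k=2: count = 0-2 = -2
k=3: count = (-2)-3 = -5
k=4: count = (-5)-4 = -9
k=5: count = (-9)-5 = -14
k=6: count = (-14)-6 = -20
k=7: count = (-20)-7 = -27

-27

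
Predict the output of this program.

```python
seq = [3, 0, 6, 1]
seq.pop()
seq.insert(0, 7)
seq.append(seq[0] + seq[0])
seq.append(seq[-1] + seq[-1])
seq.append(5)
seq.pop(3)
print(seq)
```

pop() removes 1 → [3, 0, 6]
insert 7 at 0 → [7, 3, 0, 6]
append seq[0]+seq[0] = 7+7 = 14 → [7, 3, 0, 6, 14]
append seq[-1]+seq[-1] = 14+14 = 28 → [7, 3, 0, 6, 14, 28]
append 5 → [7, 3, 0, 6, 14, 28, 5]
pop(3) removes 6 → [7, 3, 0, 14, 28, 5]

[7, 3, 0, 14, 28, 5]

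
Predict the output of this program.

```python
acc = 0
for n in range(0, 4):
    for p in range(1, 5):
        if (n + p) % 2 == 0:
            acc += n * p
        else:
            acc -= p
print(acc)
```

8

n=0,p=1: odd sum, acc = 0-1 = -1
n=0,p=2: even sum, acc = (-1)+0 = -1
n=0,p=3: odd sum, acc = (-1)-3 = -4
n=0,p=4: even sum, acc = (-4)+0 = -4
n=1,p=1: even sum, acc = (-4)+1 = -3
n=1,p=2: odd sum, acc = (-3)-2 = -5
n=1,p=3: even sum, acc = (-5)+3 = -2
n=1,p=4: odd sum, acc = (-2)-4 = -6
n=2,p=1: odd sum, acc = (-6)-1 = -7
n=2,p=2: even sum, acc = (-7)+4 = -3
n=2,p=3: odd sum, acc = (-3)-3 = -6
n=2,p=4: even sum, acc = (-6)+8 = 2
n=3,p=1: even sum, acc = 2+3 = 5
n=3,p=2: odd sum, acc = 5-2 = 3
n=3,p=3: even sum, acc = 3+9 = 12
n=3,p=4: odd sum, acc = 12-4 = 8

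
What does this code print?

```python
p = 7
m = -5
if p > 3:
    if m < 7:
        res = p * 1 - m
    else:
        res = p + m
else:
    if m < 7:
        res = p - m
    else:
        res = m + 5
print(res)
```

12

p=7, m=-5
p > 3 is True; m < 7 is True
→ res = p * 1 - m = 12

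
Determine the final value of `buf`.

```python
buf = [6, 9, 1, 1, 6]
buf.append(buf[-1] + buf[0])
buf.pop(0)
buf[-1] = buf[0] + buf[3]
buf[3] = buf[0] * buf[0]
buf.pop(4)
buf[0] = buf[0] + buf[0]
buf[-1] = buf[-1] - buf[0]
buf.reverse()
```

[63, 1, 1, 18]

append buf[-1]+buf[0] = 6+6 = 12 → [6, 9, 1, 1, 6, 12]
pop(0) removes 6 → [9, 1, 1, 6, 12]
buf[-1] = buf[0]+buf[3] = 9+6 = 15 → [9, 1, 1, 6, 15]
buf[3] = buf[0]*buf[0] = 9*9 = 81 → [9, 1, 1, 81, 15]
pop(4) removes 15 → [9, 1, 1, 81]
buf[0] = buf[0]+buf[0] = 9+9 = 18 → [18, 1, 1, 81]
buf[-1] = buf[-1]-buf[0] = 81-18 = 63 → [18, 1, 1, 63]
reverse → [63, 1, 1, 18]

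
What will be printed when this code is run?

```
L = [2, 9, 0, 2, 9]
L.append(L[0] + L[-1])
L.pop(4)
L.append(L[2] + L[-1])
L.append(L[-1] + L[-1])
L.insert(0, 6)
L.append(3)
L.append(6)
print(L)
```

append L[0]+L[-1] = 2+9 = 11 → [2, 9, 0, 2, 9, 11]
pop(4) removes 9 → [2, 9, 0, 2, 11]
append L[2]+L[-1] = 0+11 = 11 → [2, 9, 0, 2, 11, 11]
append L[-1]+L[-1] = 11+11 = 22 → [2, 9, 0, 2, 11, 11, 22]
insert 6 at 0 → [6, 2, 9, 0, 2, 11, 11, 22]
append 3 → [6, 2, 9, 0, 2, 11, 11, 22, 3]
append 6 → [6, 2, 9, 0, 2, 11, 11, 22, 3, 6]

[6, 2, 9, 0, 2, 11, 11, 22, 3, 6]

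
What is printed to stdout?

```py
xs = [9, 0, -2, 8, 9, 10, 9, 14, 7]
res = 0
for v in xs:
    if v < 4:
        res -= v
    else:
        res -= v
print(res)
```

-64

v=9: not <4, res = 0-9 = -9
v=0: <4, res = (-9)-0 = -9
v=-2: <4, res = (-9)-(-2) = -7
v=8: not <4, res = (-7)-8 = -15
v=9: not <4, res = (-15)-9 = -24
v=10: not <4, res = (-24)-10 = -34
v=9: not <4, res = (-34)-9 = -43
v=14: not <4, res = (-43)-14 = -57
v=7: not <4, res = (-57)-7 = -64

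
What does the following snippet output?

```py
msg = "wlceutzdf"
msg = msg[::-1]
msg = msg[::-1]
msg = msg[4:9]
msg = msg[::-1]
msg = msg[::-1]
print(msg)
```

reverse → 'fdztueclw'
reverse → 'wlceutzdf'
slice [4:9] → 'utzdf'
reverse → 'fdztu'
reverse → 'utzdf'

utzdf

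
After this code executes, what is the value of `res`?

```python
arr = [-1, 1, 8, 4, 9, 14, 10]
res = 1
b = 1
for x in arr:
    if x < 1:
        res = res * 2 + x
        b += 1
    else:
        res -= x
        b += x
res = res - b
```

-93

x=-1: <1, res = 1*2+(-1) = 1; b=2
x=1: not <1, res = 1-1 = 0; b=3
x=8: not <1, res = 0-8 = -8; b=11
x=4: not <1, res = (-8)-4 = -12; b=15
x=9: not <1, res = (-12)-9 = -21; b=24
x=14: not <1, res = (-21)-14 = -35; b=38
x=10: not <1, res = (-35)-10 = -45; b=48
res-b = (-45)-48 = -93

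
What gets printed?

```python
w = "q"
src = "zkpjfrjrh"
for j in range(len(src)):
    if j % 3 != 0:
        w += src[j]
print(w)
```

j=0: skip
j=1: add 'k' → 'qk'
j=2: add 'p' → 'qkp'
j=3: skip
j=4: add 'f' → 'qkpf'
j=5: add 'r' → 'qkpfr'
j=6: skip
j=7: add 'r' → 'qkpfrr'
j=8: add 'h' → 'qkpfrrh'

qkpfrrh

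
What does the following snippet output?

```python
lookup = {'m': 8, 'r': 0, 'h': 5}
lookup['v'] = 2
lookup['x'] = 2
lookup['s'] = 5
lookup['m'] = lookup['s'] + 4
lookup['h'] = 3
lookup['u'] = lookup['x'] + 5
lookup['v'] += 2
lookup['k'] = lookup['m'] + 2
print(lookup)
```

{'m': 9, 'r': 0, 'h': 3, 'v': 4, 'x': 2, 's': 5, 'u': 7, 'k': 11}

lookup['v'] = 2 → {'m': 8, 'r': 0, 'h': 5, 'v': 2}
lookup['x'] = 2 → {'m': 8, 'r': 0, 'h': 5, 'v': 2, 'x': 2}
lookup['s'] = 5 → {'m': 8, 'r': 0, 'h': 5, 'v': 2, 'x': 2, 's': 5}
lookup['m'] = lookup['s']+4 = 9 → {'m': 9, 'r': 0, 'h': 5, 'v': 2, 'x': 2, 's': 5}
lookup['h'] = 3 → {'m': 9, 'r': 0, 'h': 3, 'v': 2, 'x': 2, 's': 5}
lookup['u'] = lookup['x']+5 = 7 → {'m': 9, 'r': 0, 'h': 3, 'v': 2, 'x': 2, 's': 5, 'u': 7}
lookup['v'] = 2+2 = 4 → {'m': 9, 'r': 0, 'h': 3, 'v': 4, 'x': 2, 's': 5, 'u': 7}
lookup['k'] = lookup['m']+2 = 11 → {'m': 9, 'r': 0, 'h': 3, 'v': 4, 'x': 2, 's': 5, 'u': 7, 'k': 11}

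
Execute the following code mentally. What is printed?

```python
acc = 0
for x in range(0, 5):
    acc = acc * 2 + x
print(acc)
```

x=0: acc = 0*2+0 = 0
x=1: acc = 0*2+1 = 1
x=2: acc = 1*2+2 = 4
x=3: acc = 4*2+3 = 11
x=4: acc = 11*2+4 = 26

26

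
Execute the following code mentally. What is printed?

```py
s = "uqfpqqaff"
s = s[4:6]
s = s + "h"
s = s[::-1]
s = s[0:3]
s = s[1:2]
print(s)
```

q

slice [4:6] → 'qq'
+ 'h' → 'qqh'
reverse → 'hqq'
slice [0:3] → 'hqq'
slice [1:2] → 'q'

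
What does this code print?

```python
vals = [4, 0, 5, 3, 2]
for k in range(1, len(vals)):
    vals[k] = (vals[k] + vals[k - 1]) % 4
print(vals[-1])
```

2

k=1: vals[1] = (0+4)%4 = 0 → [4, 0, 5, 3, 2]
k=2: vals[2] = (5+0)%4 = 1 → [4, 0, 1, 3, 2]
k=3: vals[3] = (3+1)%4 = 0 → [4, 0, 1, 0, 2]
k=4: vals[4] = (2+0)%4 = 2 → [4, 0, 1, 0, 2]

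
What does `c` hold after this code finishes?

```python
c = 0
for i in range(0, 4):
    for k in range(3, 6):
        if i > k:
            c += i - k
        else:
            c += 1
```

12

i=0,k=3: not 0>3, c = 0+1 = 1
i=0,k=4: not 0>4, c = 1+1 = 2
i=0,k=5: not 0>5, c = 2+1 = 3
i=1,k=3: not 1>3, c = 3+1 = 4
i=1,k=4: not 1>4, c = 4+1 = 5
i=1,k=5: not 1>5, c = 5+1 = 6
i=2,k=3: not 2>3, c = 6+1 = 7
i=2,k=4: not 2>4, c = 7+1 = 8
i=2,k=5: not 2>5, c = 8+1 = 9
i=3,k=3: not 3>3, c = 9+1 = 10
i=3,k=4: not 3>4, c = 10+1 = 11
i=3,k=5: not 3>5, c = 11+1 = 12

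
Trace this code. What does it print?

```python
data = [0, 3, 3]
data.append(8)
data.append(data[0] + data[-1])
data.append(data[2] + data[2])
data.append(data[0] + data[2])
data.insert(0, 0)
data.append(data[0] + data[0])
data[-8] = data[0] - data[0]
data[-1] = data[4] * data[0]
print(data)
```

[0, 0, 3, 3, 8, 8, 6, 3, 0]

append 8 → [0, 3, 3, 8]
append data[0]+data[-1] = 0+8 = 8 → [0, 3, 3, 8, 8]
append data[2]+data[2] = 3+3 = 6 → [0, 3, 3, 8, 8, 6]
append data[0]+data[2] = 0+3 = 3 → [0, 3, 3, 8, 8, 6, 3]
insert 0 at 0 → [0, 0, 3, 3, 8, 8, 6, 3]
append data[0]+data[0] = 0+0 = 0 → [0, 0, 3, 3, 8, 8, 6, 3, 0]
data[-8] = data[0]-data[0] = 0-0 = 0 → [0, 0, 3, 3, 8, 8, 6, 3, 0]
data[-1] = data[4]*data[0] = 8*0 = 0 → [0, 0, 3, 3, 8, 8, 6, 3, 0]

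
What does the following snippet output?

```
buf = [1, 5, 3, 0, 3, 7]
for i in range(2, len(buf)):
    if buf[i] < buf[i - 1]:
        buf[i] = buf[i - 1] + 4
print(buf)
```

i=2: 3<5, buf[2] = 5+4 = 9 → [1, 5, 9, 0, 3, 7]
i=3: 0<9, buf[3] = 9+4 = 13 → [1, 5, 9, 13, 3, 7]
i=4: 3<13, buf[4] = 13+4 = 17 → [1, 5, 9, 13, 17, 7]
i=5: 7<17, buf[5] = 17+4 = 21 → [1, 5, 9, 13, 17, 21]

[1, 5, 9, 13, 17, 21]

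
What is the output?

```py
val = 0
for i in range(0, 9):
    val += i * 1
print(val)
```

36

i=0: val = 0+0*1 = 0
i=1: val = 0+1*1 = 1
i=2: val = 1+2*1 = 3
i=3: val = 3+3*1 = 6
i=4: val = 6+4*1 = 10
i=5: val = 10+5*1 = 15
i=6: val = 15+6*1 = 21
i=7: val = 21+7*1 = 28
i=8: val = 28+8*1 = 36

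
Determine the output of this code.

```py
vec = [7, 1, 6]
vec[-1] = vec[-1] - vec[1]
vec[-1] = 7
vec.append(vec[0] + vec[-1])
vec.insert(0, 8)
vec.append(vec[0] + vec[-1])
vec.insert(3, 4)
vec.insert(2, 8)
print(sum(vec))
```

vec[-1] = vec[-1]-vec[1] = 6-1 = 5 → [7, 1, 5]
vec[-1] = 7 → [7, 1, 7]
append vec[0]+vec[-1] = 7+7 = 14 → [7, 1, 7, 14]
insert 8 at 0 → [8, 7, 1, 7, 14]
append vec[0]+vec[-1] = 8+14 = 22 → [8, 7, 1, 7, 14, 22]
insert 4 at 3 → [8, 7, 1, 4, 7, 14, 22]
insert 8 at 2 → [8, 7, 8, 1, 4, 7, 14, 22]
sum = 71

71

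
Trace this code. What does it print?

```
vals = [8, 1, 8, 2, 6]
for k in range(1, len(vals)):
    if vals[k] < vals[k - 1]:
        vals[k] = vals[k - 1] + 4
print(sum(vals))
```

k=1: 1<8, vals[1] = 8+4 = 12 → [8, 12, 8, 2, 6]
k=2: 8<12, vals[2] = 12+4 = 16 → [8, 12, 16, 2, 6]
k=3: 2<16, vals[3] = 16+4 = 20 → [8, 12, 16, 20, 6]
k=4: 6<20, vals[4] = 20+4 = 24 → [8, 12, 16, 20, 24]
sum = 80

80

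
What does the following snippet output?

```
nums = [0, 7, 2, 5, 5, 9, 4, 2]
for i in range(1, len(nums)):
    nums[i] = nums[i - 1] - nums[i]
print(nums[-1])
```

-34

i=1: nums[1] = 0-7 = -7 → [0, -7, 2, 5, 5, 9, 4, 2]
i=2: nums[2] = (-7)-2 = -9 → [0, -7, -9, 5, 5, 9, 4, 2]
i=3: nums[3] = (-9)-5 = -14 → [0, -7, -9, -14, 5, 9, 4, 2]
i=4: nums[4] = (-14)-5 = -19 → [0, -7, -9, -14, -19, 9, 4, 2]
i=5: nums[5] = (-19)-9 = -28 → [0, -7, -9, -14, -19, -28, 4, 2]
i=6: nums[6] = (-28)-4 = -32 → [0, -7, -9, -14, -19, -28, -32, 2]
i=7: nums[7] = (-32)-2 = -34 → [0, -7, -9, -14, -19, -28, -32, -34]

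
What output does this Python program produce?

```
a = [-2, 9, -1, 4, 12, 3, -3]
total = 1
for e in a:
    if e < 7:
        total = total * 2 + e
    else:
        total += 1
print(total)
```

31

e=-2: <7, total = 1*2+(-2) = 0
e=9: not <7, total = 0+1 = 1
e=-1: <7, total = 1*2+(-1) = 1
e=4: <7, total = 1*2+4 = 6
e=12: not <7, total = 6+1 = 7
e=3: <7, total = 7*2+3 = 17
e=-3: <7, total = 17*2+(-3) = 31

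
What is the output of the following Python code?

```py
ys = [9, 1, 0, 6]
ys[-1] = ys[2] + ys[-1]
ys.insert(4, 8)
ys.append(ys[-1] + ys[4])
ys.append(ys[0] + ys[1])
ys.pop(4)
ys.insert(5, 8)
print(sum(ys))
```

ys[-1] = ys[2]+ys[-1] = 0+6 = 6 → [9, 1, 0, 6]
insert 8 at 4 → [9, 1, 0, 6, 8]
append ys[-1]+ys[4] = 8+8 = 16 → [9, 1, 0, 6, 8, 16]
append ys[0]+ys[1] = 9+1 = 10 → [9, 1, 0, 6, 8, 16, 10]
pop(4) removes 8 → [9, 1, 0, 6, 16, 10]
insert 8 at 5 → [9, 1, 0, 6, 16, 8, 10]
sum = 50

50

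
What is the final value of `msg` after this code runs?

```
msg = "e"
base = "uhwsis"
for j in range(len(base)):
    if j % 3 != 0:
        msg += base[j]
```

'ehwis'

j=0: skip
j=1: add 'h' → 'eh'
j=2: add 'w' → 'ehw'
j=3: skip
j=4: add 'i' → 'ehwi'
j=5: add 's' → 'ehwis'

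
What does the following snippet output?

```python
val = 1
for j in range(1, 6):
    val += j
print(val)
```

16

j=1: val = 1+1 = 2
j=2: val = 2+2 = 4
j=3: val = 4+3 = 7
j=4: val = 7+4 = 11
j=5: val = 11+5 = 16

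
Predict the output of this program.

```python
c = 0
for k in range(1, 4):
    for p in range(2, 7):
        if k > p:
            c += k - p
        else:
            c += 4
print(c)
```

k=1,p=2: not 1>2, c = 0+4 = 4
k=1,p=3: not 1>3, c = 4+4 = 8
k=1,p=4: not 1>4, c = 8+4 = 12
k=1,p=5: not 1>5, c = 12+4 = 16
k=1,p=6: not 1>6, c = 16+4 = 20
k=2,p=2: not 2>2, c = 20+4 = 24
k=2,p=3: not 2>3, c = 24+4 = 28
k=2,p=4: not 2>4, c = 28+4 = 32
k=2,p=5: not 2>5, c = 32+4 = 36
k=2,p=6: not 2>6, c = 36+4 = 40
k=3,p=2: 3>2, c = 40+1 = 41
k=3,p=3: not 3>3, c = 41+4 = 45
k=3,p=4: not 3>4, c = 45+4 = 49
k=3,p=5: not 3>5, c = 49+4 = 53
k=3,p=6: not 3>6, c = 53+4 = 57

57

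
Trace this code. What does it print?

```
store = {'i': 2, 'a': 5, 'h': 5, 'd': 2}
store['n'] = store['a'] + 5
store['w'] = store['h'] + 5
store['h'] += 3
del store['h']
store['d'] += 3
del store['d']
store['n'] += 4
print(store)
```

store['n'] = store['a']+5 = 10 → {'i': 2, 'a': 5, 'h': 5, 'd': 2, 'n': 10}
store['w'] = store['h']+5 = 10 → {'i': 2, 'a': 5, 'h': 5, 'd': 2, 'n': 10, 'w': 10}
store['h'] = 5+3 = 8 → {'i': 2, 'a': 5, 'h': 8, 'd': 2, 'n': 10, 'w': 10}
del 'h' → {'i': 2, 'a': 5, 'd': 2, 'n': 10, 'w': 10}
store['d'] = 2+3 = 5 → {'i': 2, 'a': 5, 'd': 5, 'n': 10, 'w': 10}
del 'd' → {'i': 2, 'a': 5, 'n': 10, 'w': 10}
store['n'] = 10+4 = 14 → {'i': 2, 'a': 5, 'n': 14, 'w': 10}

{'i': 2, 'a': 5, 'n': 14, 'w': 10}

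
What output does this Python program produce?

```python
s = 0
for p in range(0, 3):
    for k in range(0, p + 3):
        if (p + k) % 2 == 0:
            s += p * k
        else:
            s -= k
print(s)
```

p=0,k=0: even sum, s = 0+0 = 0
p=0,k=1: odd sum, s = 0-1 = -1
p=0,k=2: even sum, s = (-1)+0 = -1
p=1,k=0: odd sum, s = (-1)-0 = -1
p=1,k=1: even sum, s = (-1)+1 = 0
p=1,k=2: odd sum, s = 0-2 = -2
p=1,k=3: even sum, s = (-2)+3 = 1
p=2,k=0: even sum, s = 1+0 = 1
p=2,k=1: odd sum, s = 1-1 = 0
p=2,k=2: even sum, s = 0+4 = 4
p=2,k=3: odd sum, s = 4-3 = 1
p=2,k=4: even sum, s = 1+8 = 9

9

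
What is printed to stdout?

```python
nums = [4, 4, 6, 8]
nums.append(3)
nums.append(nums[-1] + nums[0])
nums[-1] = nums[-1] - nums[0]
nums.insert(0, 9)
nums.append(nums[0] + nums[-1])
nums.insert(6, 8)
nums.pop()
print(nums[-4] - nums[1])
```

append 3 → [4, 4, 6, 8, 3]
append nums[-1]+nums[0] = 3+4 = 7 → [4, 4, 6, 8, 3, 7]
nums[-1] = nums[-1]-nums[0] = 7-4 = 3 → [4, 4, 6, 8, 3, 3]
insert 9 at 0 → [9, 4, 4, 6, 8, 3, 3]
append nums[0]+nums[-1] = 9+3 = 12 → [9, 4, 4, 6, 8, 3, 3, 12]
insert 8 at 6 → [9, 4, 4, 6, 8, 3, 8, 3, 12]
pop() removes 12 → [9, 4, 4, 6, 8, 3, 8, 3]
nums[-4]-nums[1] = 8-4 = 4

4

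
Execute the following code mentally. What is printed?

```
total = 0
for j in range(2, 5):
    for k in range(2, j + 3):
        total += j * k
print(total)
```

j=2,k=2: total = 0+4 = 4
j=2,k=3: total = 4+6 = 10
j=2,k=4: total = 10+8 = 18
j=3,k=2: total = 18+6 = 24
j=3,k=3: total = 24+9 = 33
j=3,k=4: total = 33+12 = 45
j=3,k=5: total = 45+15 = 60
j=4,k=2: total = 60+8 = 68
j=4,k=3: total = 68+12 = 80
j=4,k=4: total = 80+16 = 96
j=4,k=5: total = 96+20 = 116
j=4,k=6: total = 116+24 = 140

140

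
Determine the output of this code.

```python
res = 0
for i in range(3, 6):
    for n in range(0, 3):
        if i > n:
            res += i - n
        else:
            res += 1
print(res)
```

i=3,n=0: 3>0, res = 0+3 = 3
i=3,n=1: 3>1, res = 3+2 = 5
i=3,n=2: 3>2, res = 5+1 = 6
i=4,n=0: 4>0, res = 6+4 = 10
i=4,n=1: 4>1, res = 10+3 = 13
i=4,n=2: 4>2, res = 13+2 = 15
i=5,n=0: 5>0, res = 15+5 = 20
i=5,n=1: 5>1, res = 20+4 = 24
i=5,n=2: 5>2, res = 24+3 = 27

27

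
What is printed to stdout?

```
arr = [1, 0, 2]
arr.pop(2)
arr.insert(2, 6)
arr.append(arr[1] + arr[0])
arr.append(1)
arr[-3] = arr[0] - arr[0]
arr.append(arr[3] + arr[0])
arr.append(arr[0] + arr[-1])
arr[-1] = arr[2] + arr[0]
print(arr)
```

[1, 0, 0, 1, 1, 2, 1]

pop(2) removes 2 → [1, 0]
insert 6 at 2 → [1, 0, 6]
append arr[1]+arr[0] = 0+1 = 1 → [1, 0, 6, 1]
append 1 → [1, 0, 6, 1, 1]
arr[-3] = arr[0]-arr[0] = 1-1 = 0 → [1, 0, 0, 1, 1]
append arr[3]+arr[0] = 1+1 = 2 → [1, 0, 0, 1, 1, 2]
append arr[0]+arr[-1] = 1+2 = 3 → [1, 0, 0, 1, 1, 2, 3]
arr[-1] = arr[2]+arr[0] = 0+1 = 1 → [1, 0, 0, 1, 1, 2, 1]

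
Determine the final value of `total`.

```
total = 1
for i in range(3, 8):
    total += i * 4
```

101

i=3: total = 1+3*4 = 13
i=4: total = 13+4*4 = 29
i=5: total = 29+5*4 = 49
i=6: total = 49+6*4 = 73
i=7: total = 73+7*4 = 101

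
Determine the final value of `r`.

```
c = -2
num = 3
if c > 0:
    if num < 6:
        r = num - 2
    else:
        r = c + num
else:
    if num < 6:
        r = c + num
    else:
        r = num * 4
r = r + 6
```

c=-2, num=3
c > 0 is False; num < 6 is True
→ r = c + num = 1
r = 1+6 = 7

7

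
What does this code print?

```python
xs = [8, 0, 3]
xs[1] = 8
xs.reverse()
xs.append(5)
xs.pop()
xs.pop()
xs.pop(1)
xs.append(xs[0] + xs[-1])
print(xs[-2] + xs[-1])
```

xs[1] = 8 → [8, 8, 3]
reverse → [3, 8, 8]
append 5 → [3, 8, 8, 5]
pop() removes 5 → [3, 8, 8]
pop() removes 8 → [3, 8]
pop(1) removes 8 → [3]
append xs[0]+xs[-1] = 3+3 = 6 → [3, 6]
xs[-2]+xs[-1] = 3+6 = 9

9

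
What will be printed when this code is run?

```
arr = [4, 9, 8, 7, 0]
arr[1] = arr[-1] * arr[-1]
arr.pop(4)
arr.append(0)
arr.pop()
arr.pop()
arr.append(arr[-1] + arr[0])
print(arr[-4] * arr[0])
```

16

arr[1] = arr[-1]*arr[-1] = 0*0 = 0 → [4, 0, 8, 7, 0]
pop(4) removes 0 → [4, 0, 8, 7]
append 0 → [4, 0, 8, 7, 0]
pop() removes 0 → [4, 0, 8, 7]
pop() removes 7 → [4, 0, 8]
append arr[-1]+arr[0] = 8+4 = 12 → [4, 0, 8, 12]
arr[-4]*arr[0] = 4*4 = 16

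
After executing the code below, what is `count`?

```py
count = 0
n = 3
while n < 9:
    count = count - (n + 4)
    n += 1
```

n=3: count = 0-7 = -7
n=4: count = (-7)-8 = -15
n=5: count = (-15)-9 = -24
n=6: count = (-24)-10 = -34
n=7: count = (-34)-11 = -45
n=8: count = (-45)-12 = -57

-57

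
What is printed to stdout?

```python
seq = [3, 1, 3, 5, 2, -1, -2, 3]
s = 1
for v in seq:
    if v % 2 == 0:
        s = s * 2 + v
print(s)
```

6

v=3: not even
v=1: not even
v=3: not even
v=5: not even
v=2: even, s = 1*2+2 = 4
v=-1: not even
v=-2: even, s = 4*2+(-2) = 6
v=3: not even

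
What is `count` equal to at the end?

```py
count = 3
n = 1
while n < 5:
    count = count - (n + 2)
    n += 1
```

n=1: count = 3-3 = 0
n=2: count = 0-4 = -4
n=3: count = (-4)-5 = -9
n=4: count = (-9)-6 = -15

-15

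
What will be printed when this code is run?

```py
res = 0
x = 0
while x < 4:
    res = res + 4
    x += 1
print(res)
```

x=0: res = 0+4 = 4
x=1: res = 4+4 = 8
x=2: res = 8+4 = 12
x=3: res = 12+4 = 16

16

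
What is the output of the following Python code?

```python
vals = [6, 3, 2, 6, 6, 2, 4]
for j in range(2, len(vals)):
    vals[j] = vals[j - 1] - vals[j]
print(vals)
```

j=2: vals[2] = 3-2 = 1 → [6, 3, 1, 6, 6, 2, 4]
j=3: vals[3] = 1-6 = -5 → [6, 3, 1, -5, 6, 2, 4]
j=4: vals[4] = (-5)-6 = -11 → [6, 3, 1, -5, -11, 2, 4]
j=5: vals[5] = (-11)-2 = -13 → [6, 3, 1, -5, -11, -13, 4]
j=6: vals[6] = (-13)-4 = -17 → [6, 3, 1, -5, -11, -13, -17]

[6, 3, 1, -5, -11, -13, -17]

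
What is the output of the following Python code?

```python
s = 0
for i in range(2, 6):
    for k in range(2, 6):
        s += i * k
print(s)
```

196

i=2,k=2: s = 0+4 = 4
i=2,k=3: s = 4+6 = 10
i=2,k=4: s = 10+8 = 18
i=2,k=5: s = 18+10 = 28
i=3,k=2: s = 28+6 = 34
i=3,k=3: s = 34+9 = 43
i=3,k=4: s = 43+12 = 55
i=3,k=5: s = 55+15 = 70
i=4,k=2: s = 70+8 = 78
i=4,k=3: s = 78+12 = 90
i=4,k=4: s = 90+16 = 106
i=4,k=5: s = 106+20 = 126
i=5,k=2: s = 126+10 = 136
i=5,k=3: s = 136+15 = 151
i=5,k=4: s = 151+20 = 171
i=5,k=5: s = 171+25 = 196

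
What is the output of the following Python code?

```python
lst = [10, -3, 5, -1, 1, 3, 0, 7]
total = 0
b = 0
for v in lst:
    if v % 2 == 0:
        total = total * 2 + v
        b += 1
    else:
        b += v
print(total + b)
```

v=10: even, total = 0*2+10 = 10; b=1
v=-3: not even; b=-2
v=5: not even; b=3
v=-1: not even; b=2
v=1: not even; b=3
v=3: not even; b=6
v=0: even, total = 10*2+0 = 20; b=7
v=7: not even; b=14
total+b = 20+14 = 34

34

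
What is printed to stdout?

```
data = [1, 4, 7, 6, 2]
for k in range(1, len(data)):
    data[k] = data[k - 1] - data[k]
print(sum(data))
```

k=1: data[1] = 1-4 = -3 → [1, -3, 7, 6, 2]
k=2: data[2] = (-3)-7 = -10 → [1, -3, -10, 6, 2]
k=3: data[3] = (-10)-6 = -16 → [1, -3, -10, -16, 2]
k=4: data[4] = (-16)-2 = -18 → [1, -3, -10, -16, -18]
sum = -46

-46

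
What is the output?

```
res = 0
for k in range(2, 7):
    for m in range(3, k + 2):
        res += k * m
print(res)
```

315

k=2,m=3: res = 0+6 = 6
k=3,m=3: res = 6+9 = 15
k=3,m=4: res = 15+12 = 27
k=4,m=3: res = 27+12 = 39
k=4,m=4: res = 39+16 = 55
k=4,m=5: res = 55+20 = 75
k=5,m=3: res = 75+15 = 90
k=5,m=4: res = 90+20 = 110
k=5,m=5: res = 110+25 = 135
k=5,m=6: res = 135+30 = 165
k=6,m=3: res = 165+18 = 183
k=6,m=4: res = 183+24 = 207
k=6,m=5: res = 207+30 = 237
k=6,m=6: res = 237+36 = 273
k=6,m=7: res = 273+42 = 315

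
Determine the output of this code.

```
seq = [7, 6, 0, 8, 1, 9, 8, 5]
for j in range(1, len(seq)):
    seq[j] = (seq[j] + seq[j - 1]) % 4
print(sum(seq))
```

j=1: seq[1] = (6+7)%4 = 1 → [7, 1, 0, 8, 1, 9, 8, 5]
j=2: seq[2] = (0+1)%4 = 1 → [7, 1, 1, 8, 1, 9, 8, 5]
j=3: seq[3] = (8+1)%4 = 1 → [7, 1, 1, 1, 1, 9, 8, 5]
j=4: seq[4] = (1+1)%4 = 2 → [7, 1, 1, 1, 2, 9, 8, 5]
j=5: seq[5] = (9+2)%4 = 3 → [7, 1, 1, 1, 2, 3, 8, 5]
j=6: seq[6] = (8+3)%4 = 3 → [7, 1, 1, 1, 2, 3, 3, 5]
j=7: seq[7] = (5+3)%4 = 0 → [7, 1, 1, 1, 2, 3, 3, 0]
sum = 18

18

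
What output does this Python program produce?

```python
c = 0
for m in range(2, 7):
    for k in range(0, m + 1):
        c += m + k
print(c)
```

165

m=2,k=0: c = 0+2 = 2
m=2,k=1: c = 2+3 = 5
m=2,k=2: c = 5+4 = 9
m=3,k=0: c = 9+3 = 12
m=3,k=1: c = 12+4 = 16
m=3,k=2: c = 16+5 = 21
m=3,k=3: c = 21+6 = 27
m=4,k=0: c = 27+4 = 31
m=4,k=1: c = 31+5 = 36
m=4,k=2: c = 36+6 = 42
m=4,k=3: c = 42+7 = 49
m=4,k=4: c = 49+8 = 57
m=5,k=0: c = 57+5 = 62
m=5,k=1: c = 62+6 = 68
m=5,k=2: c = 68+7 = 75
m=5,k=3: c = 75+8 = 83
m=5,k=4: c = 83+9 = 92
m=5,k=5: c = 92+10 = 102
m=6,k=0: c = 102+6 = 108
m=6,k=1: c = 108+7 = 115
m=6,k=2: c = 115+8 = 123
m=6,k=3: c = 123+9 = 132
m=6,k=4: c = 132+10 = 142
m=6,k=5: c = 142+11 = 153
m=6,k=6: c = 153+12 = 165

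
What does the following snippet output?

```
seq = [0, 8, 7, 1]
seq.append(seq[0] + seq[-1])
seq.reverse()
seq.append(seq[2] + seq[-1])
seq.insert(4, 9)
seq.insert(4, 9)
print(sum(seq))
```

append seq[0]+seq[-1] = 0+1 = 1 → [0, 8, 7, 1, 1]
reverse → [1, 1, 7, 8, 0]
append seq[2]+seq[-1] = 7+0 = 7 → [1, 1, 7, 8, 0, 7]
insert 9 at 4 → [1, 1, 7, 8, 9, 0, 7]
insert 9 at 4 → [1, 1, 7, 8, 9, 9, 0, 7]
sum = 42

42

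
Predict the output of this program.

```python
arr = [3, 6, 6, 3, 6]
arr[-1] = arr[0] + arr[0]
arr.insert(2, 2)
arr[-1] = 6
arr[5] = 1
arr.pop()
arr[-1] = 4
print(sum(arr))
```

arr[-1] = arr[0]+arr[0] = 3+3 = 6 → [3, 6, 6, 3, 6]
insert 2 at 2 → [3, 6, 2, 6, 3, 6]
arr[-1] = 6 → [3, 6, 2, 6, 3, 6]
arr[5] = 1 → [3, 6, 2, 6, 3, 1]
pop() removes 1 → [3, 6, 2, 6, 3]
arr[-1] = 4 → [3, 6, 2, 6, 4]
sum = 21

21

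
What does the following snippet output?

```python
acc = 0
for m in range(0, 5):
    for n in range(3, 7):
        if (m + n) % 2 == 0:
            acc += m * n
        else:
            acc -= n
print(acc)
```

48

m=0,n=3: odd sum, acc = 0-3 = -3
m=0,n=4: even sum, acc = (-3)+0 = -3
m=0,n=5: odd sum, acc = (-3)-5 = -8
m=0,n=6: even sum, acc = (-8)+0 = -8
m=1,n=3: even sum, acc = (-8)+3 = -5
m=1,n=4: odd sum, acc = (-5)-4 = -9
m=1,n=5: even sum, acc = (-9)+5 = -4
m=1,n=6: odd sum, acc = (-4)-6 = -10
m=2,n=3: odd sum, acc = (-10)-3 = -13
m=2,n=4: even sum, acc = (-13)+8 = -5
m=2,n=5: odd sum, acc = (-5)-5 = -10
m=2,n=6: even sum, acc = (-10)+12 = 2
m=3,n=3: even sum, acc = 2+9 = 11
m=3,n=4: odd sum, acc = 11-4 = 7
m=3,n=5: even sum, acc = 7+15 = 22
m=3,n=6: odd sum, acc = 22-6 = 16
m=4,n=3: odd sum, acc = 16-3 = 13
m=4,n=4: even sum, acc = 13+16 = 29
m=4,n=5: odd sum, acc = 29-5 = 24
m=4,n=6: even sum, acc = 24+24 = 48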